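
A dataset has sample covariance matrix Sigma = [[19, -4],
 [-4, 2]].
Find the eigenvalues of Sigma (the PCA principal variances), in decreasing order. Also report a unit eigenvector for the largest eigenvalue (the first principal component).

Step 1 — characteristic polynomial of 2×2 Sigma:
  det(Sigma - λI) = λ² - trace · λ + det = 0.
  trace = 19 + 2 = 21, det = 19·2 - (-4)² = 22.
Step 2 — discriminant:
  Δ = trace² - 4·det = 441 - 88 = 353.
Step 3 — eigenvalues:
  λ = (trace ± √Δ)/2 = (21 ± 18.7883)/2,
  λ_1 = 19.8941,  λ_2 = 1.1059.

Step 4 — unit eigenvector for λ_1: solve (Sigma - λ_1 I)v = 0. First row:
  (19 - 19.8941)·v_x + (-4)·v_y = 0, i.e. (-0.8941)·v_x + (-4)·v_y = 0,
  so v ∝ (b, λ_1 - a) = (-4, 0.8941); multiply by -1 so the first entry is positive: u = (4, -0.8941).
  ||u|| = √((4)² + (-0.8941)²) = √(16.7995) ≈ 4.0987,
  v_1 = u/||u|| ≈ (0.9759, -0.2182) (||v_1|| = 1).

λ_1 = 19.8941,  λ_2 = 1.1059;  v_1 ≈ (0.9759, -0.2182)


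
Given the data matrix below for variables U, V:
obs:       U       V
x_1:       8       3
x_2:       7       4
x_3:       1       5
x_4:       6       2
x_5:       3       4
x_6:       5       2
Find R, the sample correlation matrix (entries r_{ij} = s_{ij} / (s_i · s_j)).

Step 1 — column means:
  mean(U) = (8 + 7 + 1 + 6 + 3 + 5) / 6 = 30/6 = 5
  mean(V) = (3 + 4 + 5 + 2 + 4 + 2) / 6 = 20/6 = 3.3333

Step 2 — sample variances and covariances s[i,j] = (1/(n-1)) · Σ_k (x_{k,i} - mean_i) · (x_{k,j} - mean_j), with n-1 = 5:
  s[U,U] = ((3)·(3) + (2)·(2) + (-4)·(-4) + (1)·(1) + (-2)·(-2) + (0)·(0)) / 5 = 34/5 = 6.8
  s[U,V] = ((3)·(-0.3333) + (2)·(0.6667) + (-4)·(1.6667) + (1)·(-1.3333) + (-2)·(0.6667) + (0)·(-1.3333)) / 5 = -9/5 = -1.8
  s[V,V] = ((-0.3333)·(-0.3333) + (0.6667)·(0.6667) + (1.6667)·(1.6667) + (-1.3333)·(-1.3333) + (0.6667)·(0.6667) + (-1.3333)·(-1.3333)) / 5 = 7.3333/5 = 1.4667
  Sample standard deviations s_i = √(s[i,i]):
  s(U) = √(6.8) = 2.6077
  s(V) = √(1.4667) = 1.2111

Step 3 — r_{ij} = s_{ij} / (s_i · s_j):
  r[U,U] = 1 (diagonal).
  r[U,V] = -1.8 / (2.6077 · 1.2111) = -1.8 / 3.1581 = -0.57
  r[V,V] = 1 (diagonal).

R is symmetric with unit diagonal. Assembling:

R = [[1, -0.57],
 [-0.57, 1]]


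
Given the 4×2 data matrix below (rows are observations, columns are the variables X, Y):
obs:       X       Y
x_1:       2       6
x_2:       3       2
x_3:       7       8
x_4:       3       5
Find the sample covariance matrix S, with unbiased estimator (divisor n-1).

Step 1 — column means:
  mean(X) = (2 + 3 + 7 + 3) / 4 = 15/4 = 3.75
  mean(Y) = (6 + 2 + 8 + 5) / 4 = 21/4 = 5.25

Step 2 — sample covariance S[i,j] = (1/(n-1)) · Σ_k (x_{k,i} - mean_i) · (x_{k,j} - mean_j), with n-1 = 3.
  S[X,X] = ((-1.75)·(-1.75) + (-0.75)·(-0.75) + (3.25)·(3.25) + (-0.75)·(-0.75)) / 3 = 14.75/3 = 4.9167
  S[X,Y] = ((-1.75)·(0.75) + (-0.75)·(-3.25) + (3.25)·(2.75) + (-0.75)·(-0.25)) / 3 = 10.25/3 = 3.4167
  S[Y,Y] = ((0.75)·(0.75) + (-3.25)·(-3.25) + (2.75)·(2.75) + (-0.25)·(-0.25)) / 3 = 18.75/3 = 6.25

S is symmetric (S[j,i] = S[i,j]). Assembling:

S = [[4.9167, 3.4167],
 [3.4167, 6.25]]


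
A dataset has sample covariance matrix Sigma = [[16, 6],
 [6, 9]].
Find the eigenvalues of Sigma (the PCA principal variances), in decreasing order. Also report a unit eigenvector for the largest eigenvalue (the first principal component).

Step 1 — characteristic polynomial of 2×2 Sigma:
  det(Sigma - λI) = λ² - trace · λ + det = 0.
  trace = 16 + 9 = 25, det = 16·9 - (6)² = 108.
Step 2 — discriminant:
  Δ = trace² - 4·det = 625 - 432 = 193.
Step 3 — eigenvalues:
  λ = (trace ± √Δ)/2 = (25 ± 13.8924)/2,
  λ_1 = 19.4462,  λ_2 = 5.5538.

Step 4 — unit eigenvector for λ_1: solve (Sigma - λ_1 I)v = 0. First row:
  (16 - 19.4462)·v_x + (6)·v_y = 0, i.e. (-3.4462)·v_x + (6)·v_y = 0,
  so v ∝ (b, λ_1 - a) = (6, 3.4462) = u.
  ||u|| = √((6)² + (3.4462)²) = √(47.8764) ≈ 6.9193,
  v_1 = u/||u|| ≈ (0.8671, 0.4981) (||v_1|| = 1).

λ_1 = 19.4462,  λ_2 = 5.5538;  v_1 ≈ (0.8671, 0.4981)


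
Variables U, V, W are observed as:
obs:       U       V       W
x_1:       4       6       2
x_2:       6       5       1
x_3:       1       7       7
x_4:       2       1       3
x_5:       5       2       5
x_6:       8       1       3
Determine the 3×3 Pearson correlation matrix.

Step 1 — column means:
  mean(U) = (4 + 6 + 1 + 2 + 5 + 8) / 6 = 26/6 = 4.3333
  mean(V) = (6 + 5 + 7 + 1 + 2 + 1) / 6 = 22/6 = 3.6667
  mean(W) = (2 + 1 + 7 + 3 + 5 + 3) / 6 = 21/6 = 3.5

Step 2 — sample variances and covariances s[i,j] = (1/(n-1)) · Σ_k (x_{k,i} - mean_i) · (x_{k,j} - mean_j), with n-1 = 5:
  s[U,U] = ((-0.3333)·(-0.3333) + (1.6667)·(1.6667) + (-3.3333)·(-3.3333) + (-2.3333)·(-2.3333) + (0.6667)·(0.6667) + (3.6667)·(3.6667)) / 5 = 33.3333/5 = 6.6667
  s[U,V] = ((-0.3333)·(2.3333) + (1.6667)·(1.3333) + (-3.3333)·(3.3333) + (-2.3333)·(-2.6667) + (0.6667)·(-1.6667) + (3.6667)·(-2.6667)) / 5 = -14.3333/5 = -2.8667
  s[U,W] = ((-0.3333)·(-1.5) + (1.6667)·(-2.5) + (-3.3333)·(3.5) + (-2.3333)·(-0.5) + (0.6667)·(1.5) + (3.6667)·(-0.5)) / 5 = -15/5 = -3
  s[V,V] = ((2.3333)·(2.3333) + (1.3333)·(1.3333) + (3.3333)·(3.3333) + (-2.6667)·(-2.6667) + (-1.6667)·(-1.6667) + (-2.6667)·(-2.6667)) / 5 = 35.3333/5 = 7.0667
  s[V,W] = ((2.3333)·(-1.5) + (1.3333)·(-2.5) + (3.3333)·(3.5) + (-2.6667)·(-0.5) + (-1.6667)·(1.5) + (-2.6667)·(-0.5)) / 5 = 5/5 = 1
  s[W,W] = ((-1.5)·(-1.5) + (-2.5)·(-2.5) + (3.5)·(3.5) + (-0.5)·(-0.5) + (1.5)·(1.5) + (-0.5)·(-0.5)) / 5 = 23.5/5 = 4.7
  Sample standard deviations s_i = √(s[i,i]):
  s(U) = √(6.6667) = 2.582
  s(V) = √(7.0667) = 2.6583
  s(W) = √(4.7) = 2.1679

Step 3 — r_{ij} = s_{ij} / (s_i · s_j):
  r[U,U] = 1 (diagonal).
  r[U,V] = -2.8667 / (2.582 · 2.6583) = -2.8667 / 6.8638 = -0.4177
  r[U,W] = -3 / (2.582 · 2.1679) = -3 / 5.5976 = -0.5359
  r[V,V] = 1 (diagonal).
  r[V,W] = 1 / (2.6583 · 2.1679) = 1 / 5.7631 = 0.1735
  r[W,W] = 1 (diagonal).

R is symmetric with unit diagonal. Assembling:

R = [[1, -0.4177, -0.5359],
 [-0.4177, 1, 0.1735],
 [-0.5359, 0.1735, 1]]


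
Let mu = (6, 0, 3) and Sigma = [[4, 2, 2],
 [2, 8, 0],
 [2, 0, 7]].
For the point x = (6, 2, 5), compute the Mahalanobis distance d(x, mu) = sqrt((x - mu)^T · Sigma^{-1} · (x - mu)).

Step 1 — centre the observation: (x - mu) = (0, 2, 2).

Step 2 — invert Sigma (cofactor / det for 3×3, or solve directly):
  Sigma^{-1} = [[0.3415, -0.0854, -0.0976],
 [-0.0854, 0.1463, 0.0244],
 [-0.0976, 0.0244, 0.1707]].

Step 3 — form the quadratic (x - mu)^T · Sigma^{-1} · (x - mu):
  Sigma^{-1} · (x - mu) = (-0.3659, 0.3415, 0.3902).
  (x - mu)^T · [Sigma^{-1} · (x - mu)] = (0)·(-0.3659) + (2)·(0.3415) + (2)·(0.3902) = 1.4634.

Step 4 — take square root: d = √(1.4634) ≈ 1.2097.

d(x, mu) = √(1.4634) ≈ 1.2097


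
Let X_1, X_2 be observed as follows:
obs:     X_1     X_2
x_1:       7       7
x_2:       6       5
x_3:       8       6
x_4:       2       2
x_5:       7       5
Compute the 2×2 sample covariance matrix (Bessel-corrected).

Step 1 — column means:
  mean(X_1) = (7 + 6 + 8 + 2 + 7) / 5 = 30/5 = 6
  mean(X_2) = (7 + 5 + 6 + 2 + 5) / 5 = 25/5 = 5

Step 2 — sample covariance S[i,j] = (1/(n-1)) · Σ_k (x_{k,i} - mean_i) · (x_{k,j} - mean_j), with n-1 = 4.
  S[X_1,X_1] = ((1)·(1) + (0)·(0) + (2)·(2) + (-4)·(-4) + (1)·(1)) / 4 = 22/4 = 5.5
  S[X_1,X_2] = ((1)·(2) + (0)·(0) + (2)·(1) + (-4)·(-3) + (1)·(0)) / 4 = 16/4 = 4
  S[X_2,X_2] = ((2)·(2) + (0)·(0) + (1)·(1) + (-3)·(-3) + (0)·(0)) / 4 = 14/4 = 3.5

S is symmetric (S[j,i] = S[i,j]). Assembling:

S = [[5.5, 4],
 [4, 3.5]]


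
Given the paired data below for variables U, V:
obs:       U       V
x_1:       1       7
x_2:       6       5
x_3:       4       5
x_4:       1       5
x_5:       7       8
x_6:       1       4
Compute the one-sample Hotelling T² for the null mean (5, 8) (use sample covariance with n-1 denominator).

Step 1 — sample mean vector:
  mean(U) = (1 + 6 + 4 + 1 + 7 + 1) / 6 = 20/6 = 3.3333
  mean(V) = (7 + 5 + 5 + 5 + 8 + 4) / 6 = 34/6 = 5.6667
  x̄ = (3.3333, 5.6667),  deviation x̄ - mu_0 = (3.3333, 5.6667) - (5, 8) = (-1.6667, -2.3333).

Step 2 — sample covariance matrix, S[i,j] = (1/(n-1)) · Σ_k (x_{k,i} - mean_i) · (x_{k,j} - mean_j), divisor n-1 = 5:
  S[U,U] = ((-2.3333)·(-2.3333) + (2.6667)·(2.6667) + (0.6667)·(0.6667) + (-2.3333)·(-2.3333) + (3.6667)·(3.6667) + (-2.3333)·(-2.3333)) / 5 = 37.3333/5 = 7.4667
  S[U,V] = ((-2.3333)·(1.3333) + (2.6667)·(-0.6667) + (0.6667)·(-0.6667) + (-2.3333)·(-0.6667) + (3.6667)·(2.3333) + (-2.3333)·(-1.6667)) / 5 = 8.6667/5 = 1.7333
  S[V,V] = ((1.3333)·(1.3333) + (-0.6667)·(-0.6667) + (-0.6667)·(-0.6667) + (-0.6667)·(-0.6667) + (2.3333)·(2.3333) + (-1.6667)·(-1.6667)) / 5 = 11.3333/5 = 2.2667
  S = [[7.4667, 1.7333],
 [1.7333, 2.2667]].

Step 3 — invert S. det(S) = 7.4667·2.2667 - (1.7333)² = 13.92.
  S^{-1} = (1/det) · [[d, -b], [-b, a]] = [[0.1628, -0.1245],
 [-0.1245, 0.5364]].

Step 4 — quadratic form (x̄ - mu_0)^T · S^{-1} · (x̄ - mu_0):
  S^{-1} · (x̄ - mu_0) = (0.0192, -1.0441),
  (x̄ - mu_0)^T · [...] = (-1.6667)·(0.0192) + (-2.3333)·(-1.0441) = 2.4042.

Step 5 — scale by n: T² = 6 · 2.4042 = 14.4253.

T² ≈ 14.4253


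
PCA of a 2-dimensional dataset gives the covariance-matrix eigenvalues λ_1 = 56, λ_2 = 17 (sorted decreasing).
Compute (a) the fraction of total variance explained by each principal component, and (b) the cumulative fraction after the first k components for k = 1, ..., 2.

Step 1 — total variance = trace(Sigma) = Σ λ_i = 56 + 17 = 73.

Step 2 — fraction explained by component i = λ_i / Σ λ:
  PC1: 56/73 = 0.7671
  PC2: 17/73 = 0.2329

Step 3 — cumulative fraction after k components = (λ_1 + ... + λ_k) / Σ λ:
  k = 1: 56/73 = 0.7671
  k = 2: (56 + 17)/73 = 73/73 = 1

Summary (fraction, with percent):

explained: PC1 0.7671 (76.71%), PC2 0.2329 (23.29%);  cumulative: 0.7671, 1


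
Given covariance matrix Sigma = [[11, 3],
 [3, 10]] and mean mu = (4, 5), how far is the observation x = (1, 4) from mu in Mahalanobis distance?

Step 1 — centre the observation: (x - mu) = (-3, -1).

Step 2 — invert Sigma. det(Sigma) = 11·10 - (3)² = 101.
  Sigma^{-1} = (1/det) · [[d, -b], [-b, a]] = [[0.099, -0.0297],
 [-0.0297, 0.1089]].

Step 3 — form the quadratic (x - mu)^T · Sigma^{-1} · (x - mu):
  Sigma^{-1} · (x - mu) = (-0.2673, -0.0198).
  (x - mu)^T · [Sigma^{-1} · (x - mu)] = (-3)·(-0.2673) + (-1)·(-0.0198) = 0.8218.

Step 4 — take square root: d = √(0.8218) ≈ 0.9065.

d(x, mu) = √(0.8218) ≈ 0.9065


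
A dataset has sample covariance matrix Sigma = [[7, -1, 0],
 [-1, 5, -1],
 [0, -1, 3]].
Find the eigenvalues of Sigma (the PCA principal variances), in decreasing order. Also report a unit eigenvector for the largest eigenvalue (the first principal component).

Step 1 — characteristic polynomial p(λ) = det(λI - Sigma) = λ³ - tr·λ² + c_1·λ - det, where tr = trace, c_1 = sum of the principal 2×2 minors, det = det(Sigma):
  tr = 7 + 5 + 3 = 15,
  c_1 = (7·5 - (-1)²) + (7·3 - (0)²) + (5·3 - (-1)²) = 34 + 21 + 14 = 69,
  det = 7·(5·3 - (-1)²) - (-1)·((-1)·3 - (-1)·(0)) + (0)·((-1)·(-1) - 5·(0)) = 7·(14) - (-1)·(-3) + (0)·(1) = 95.
  So p(λ) = λ³ - 15λ² + 69λ - 95.
Step 2 — look for an integer root (rational root theorem: any rational root is an integer divisor of 95). Testing λ = 5:
  p(5) = 125 - 375 + 345 - 95 = 0  ✓
  Dividing out (λ - 5): p(λ) = (λ - 5)(λ² - 10λ + 19).
Step 3 — remaining eigenvalues from the quadratic λ² - 10λ + 19 = 0:
  Δ = 10² - 4·19 = 100 - 76 = 24,  λ = (10 ± √24)/2 = (10 ± 4.899)/2 ≈ 7.4495 or 2.5505.
  Sorted: λ_1 = 7.4495,  λ_2 = 5,  λ_3 = 2.5505  (check: sum = 15 = tr ✓).

Step 4 — unit eigenvector for λ_1 ≈ 7.4495: v spans the null space of (Sigma - λ_1 I), whose rows are
  r_1 = (-0.4495, -1, 0),  r_2 = (-1, -2.4495, -1),  r_3 = (0, -1, -4.4495).
  v is orthogonal to every row, so take v ∝ r_1 × r_2 = ((-1)·(-1) - (0)·(-2.4495), (0)·(-1) - (-0.4495)·(-1), (-0.4495)·(-2.4495) - (-1)·(-1)) ≈ (1, -0.4495, 0.101).
  Let u = (1, -0.4495, 0.101).
  ||u|| = √((1)² + (-0.4495)² + (0.101)²) = √(1.2122) ≈ 1.101,  v_1 = u/||u|| ≈ (0.9082, -0.4082, 0.0918) (||v_1|| = 1).

λ_1 = 7.4495,  λ_2 = 5,  λ_3 = 2.5505;  v_1 ≈ (0.9082, -0.4082, 0.0918)


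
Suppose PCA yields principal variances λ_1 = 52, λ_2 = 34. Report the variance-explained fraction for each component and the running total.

Step 1 — total variance = trace(Sigma) = Σ λ_i = 52 + 34 = 86.

Step 2 — fraction explained by component i = λ_i / Σ λ:
  PC1: 52/86 = 0.6047
  PC2: 34/86 = 0.3953

Step 3 — cumulative fraction after k components = (λ_1 + ... + λ_k) / Σ λ:
  k = 1: 52/86 = 0.6047
  k = 2: (52 + 34)/86 = 86/86 = 1

Summary (fraction, with percent):

explained: PC1 0.6047 (60.47%), PC2 0.3953 (39.53%);  cumulative: 0.6047, 1


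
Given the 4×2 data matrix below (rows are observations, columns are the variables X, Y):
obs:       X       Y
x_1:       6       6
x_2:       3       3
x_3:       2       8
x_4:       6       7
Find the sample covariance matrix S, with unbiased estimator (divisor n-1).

Step 1 — column means:
  mean(X) = (6 + 3 + 2 + 6) / 4 = 17/4 = 4.25
  mean(Y) = (6 + 3 + 8 + 7) / 4 = 24/4 = 6

Step 2 — sample covariance S[i,j] = (1/(n-1)) · Σ_k (x_{k,i} - mean_i) · (x_{k,j} - mean_j), with n-1 = 3.
  S[X,X] = ((1.75)·(1.75) + (-1.25)·(-1.25) + (-2.25)·(-2.25) + (1.75)·(1.75)) / 3 = 12.75/3 = 4.25
  S[X,Y] = ((1.75)·(0) + (-1.25)·(-3) + (-2.25)·(2) + (1.75)·(1)) / 3 = 1/3 = 0.3333
  S[Y,Y] = ((0)·(0) + (-3)·(-3) + (2)·(2) + (1)·(1)) / 3 = 14/3 = 4.6667

S is symmetric (S[j,i] = S[i,j]). Assembling:

S = [[4.25, 0.3333],
 [0.3333, 4.6667]]


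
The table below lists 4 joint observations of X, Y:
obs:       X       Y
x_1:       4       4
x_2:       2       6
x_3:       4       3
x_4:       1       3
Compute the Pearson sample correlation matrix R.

Step 1 — column means:
  mean(X) = (4 + 2 + 4 + 1) / 4 = 11/4 = 2.75
  mean(Y) = (4 + 6 + 3 + 3) / 4 = 16/4 = 4

Step 2 — sample variances and covariances s[i,j] = (1/(n-1)) · Σ_k (x_{k,i} - mean_i) · (x_{k,j} - mean_j), with n-1 = 3:
  s[X,X] = ((1.25)·(1.25) + (-0.75)·(-0.75) + (1.25)·(1.25) + (-1.75)·(-1.75)) / 3 = 6.75/3 = 2.25
  s[X,Y] = ((1.25)·(0) + (-0.75)·(2) + (1.25)·(-1) + (-1.75)·(-1)) / 3 = -1/3 = -0.3333
  s[Y,Y] = ((0)·(0) + (2)·(2) + (-1)·(-1) + (-1)·(-1)) / 3 = 6/3 = 2
  Sample standard deviations s_i = √(s[i,i]):
  s(X) = √(2.25) = 1.5
  s(Y) = √(2) = 1.4142

Step 3 — r_{ij} = s_{ij} / (s_i · s_j):
  r[X,X] = 1 (diagonal).
  r[X,Y] = -0.3333 / (1.5 · 1.4142) = -0.3333 / 2.1213 = -0.1571
  r[Y,Y] = 1 (diagonal).

R is symmetric with unit diagonal. Assembling:

R = [[1, -0.1571],
 [-0.1571, 1]]


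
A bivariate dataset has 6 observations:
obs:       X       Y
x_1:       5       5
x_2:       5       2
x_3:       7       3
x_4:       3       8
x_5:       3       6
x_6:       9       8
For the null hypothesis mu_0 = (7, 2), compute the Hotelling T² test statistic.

Step 1 — sample mean vector:
  mean(X) = (5 + 5 + 7 + 3 + 3 + 9) / 6 = 32/6 = 5.3333
  mean(Y) = (5 + 2 + 3 + 8 + 6 + 8) / 6 = 32/6 = 5.3333
  x̄ = (5.3333, 5.3333),  deviation x̄ - mu_0 = (5.3333, 5.3333) - (7, 2) = (-1.6667, 3.3333).

Step 2 — sample covariance matrix, S[i,j] = (1/(n-1)) · Σ_k (x_{k,i} - mean_i) · (x_{k,j} - mean_j), divisor n-1 = 5:
  S[X,X] = ((-0.3333)·(-0.3333) + (-0.3333)·(-0.3333) + (1.6667)·(1.6667) + (-2.3333)·(-2.3333) + (-2.3333)·(-2.3333) + (3.6667)·(3.6667)) / 5 = 27.3333/5 = 5.4667
  S[X,Y] = ((-0.3333)·(-0.3333) + (-0.3333)·(-3.3333) + (1.6667)·(-2.3333) + (-2.3333)·(2.6667) + (-2.3333)·(0.6667) + (3.6667)·(2.6667)) / 5 = -0.6667/5 = -0.1333
  S[Y,Y] = ((-0.3333)·(-0.3333) + (-3.3333)·(-3.3333) + (-2.3333)·(-2.3333) + (2.6667)·(2.6667) + (0.6667)·(0.6667) + (2.6667)·(2.6667)) / 5 = 31.3333/5 = 6.2667
  S = [[5.4667, -0.1333],
 [-0.1333, 6.2667]].

Step 3 — invert S. det(S) = 5.4667·6.2667 - (-0.1333)² = 34.24.
  S^{-1} = (1/det) · [[d, -b], [-b, a]] = [[0.183, 0.0039],
 [0.0039, 0.1597]].

Step 4 — quadratic form (x̄ - mu_0)^T · S^{-1} · (x̄ - mu_0):
  S^{-1} · (x̄ - mu_0) = (-0.2921, 0.5257),
  (x̄ - mu_0)^T · [...] = (-1.6667)·(-0.2921) + (3.3333)·(0.5257) = 2.2391.

Step 5 — scale by n: T² = 6 · 2.2391 = 13.4346.

T² ≈ 13.4346


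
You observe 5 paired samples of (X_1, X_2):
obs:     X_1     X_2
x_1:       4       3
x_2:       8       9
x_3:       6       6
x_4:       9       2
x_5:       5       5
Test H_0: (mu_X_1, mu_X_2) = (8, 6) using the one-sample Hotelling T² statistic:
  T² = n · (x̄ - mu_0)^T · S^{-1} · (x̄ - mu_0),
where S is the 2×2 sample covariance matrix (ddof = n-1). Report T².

Step 1 — sample mean vector:
  mean(X_1) = (4 + 8 + 6 + 9 + 5) / 5 = 32/5 = 6.4
  mean(X_2) = (3 + 9 + 6 + 2 + 5) / 5 = 25/5 = 5
  x̄ = (6.4, 5),  deviation x̄ - mu_0 = (6.4, 5) - (8, 6) = (-1.6, -1).

Step 2 — sample covariance matrix, S[i,j] = (1/(n-1)) · Σ_k (x_{k,i} - mean_i) · (x_{k,j} - mean_j), divisor n-1 = 4:
  S[X_1,X_1] = ((-2.4)·(-2.4) + (1.6)·(1.6) + (-0.4)·(-0.4) + (2.6)·(2.6) + (-1.4)·(-1.4)) / 4 = 17.2/4 = 4.3
  S[X_1,X_2] = ((-2.4)·(-2) + (1.6)·(4) + (-0.4)·(1) + (2.6)·(-3) + (-1.4)·(0)) / 4 = 3/4 = 0.75
  S[X_2,X_2] = ((-2)·(-2) + (4)·(4) + (1)·(1) + (-3)·(-3) + (0)·(0)) / 4 = 30/4 = 7.5
  S = [[4.3, 0.75],
 [0.75, 7.5]].

Step 3 — invert S. det(S) = 4.3·7.5 - (0.75)² = 31.6875.
  S^{-1} = (1/det) · [[d, -b], [-b, a]] = [[0.2367, -0.0237],
 [-0.0237, 0.1357]].

Step 4 — quadratic form (x̄ - mu_0)^T · S^{-1} · (x̄ - mu_0):
  S^{-1} · (x̄ - mu_0) = (-0.355, -0.0978),
  (x̄ - mu_0)^T · [...] = (-1.6)·(-0.355) + (-1)·(-0.0978) = 0.6659.

Step 5 — scale by n: T² = 5 · 0.6659 = 3.3294.

T² ≈ 3.3294


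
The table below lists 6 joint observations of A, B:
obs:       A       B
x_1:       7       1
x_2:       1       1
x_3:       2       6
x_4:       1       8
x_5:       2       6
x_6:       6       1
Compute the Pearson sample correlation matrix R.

Step 1 — column means:
  mean(A) = (7 + 1 + 2 + 1 + 2 + 6) / 6 = 19/6 = 3.1667
  mean(B) = (1 + 1 + 6 + 8 + 6 + 1) / 6 = 23/6 = 3.8333

Step 2 — sample variances and covariances s[i,j] = (1/(n-1)) · Σ_k (x_{k,i} - mean_i) · (x_{k,j} - mean_j), with n-1 = 5:
  s[A,A] = ((3.8333)·(3.8333) + (-2.1667)·(-2.1667) + (-1.1667)·(-1.1667) + (-2.1667)·(-2.1667) + (-1.1667)·(-1.1667) + (2.8333)·(2.8333)) / 5 = 34.8333/5 = 6.9667
  s[A,B] = ((3.8333)·(-2.8333) + (-2.1667)·(-2.8333) + (-1.1667)·(2.1667) + (-2.1667)·(4.1667) + (-1.1667)·(2.1667) + (2.8333)·(-2.8333)) / 5 = -26.8333/5 = -5.3667
  s[B,B] = ((-2.8333)·(-2.8333) + (-2.8333)·(-2.8333) + (2.1667)·(2.1667) + (4.1667)·(4.1667) + (2.1667)·(2.1667) + (-2.8333)·(-2.8333)) / 5 = 50.8333/5 = 10.1667
  Sample standard deviations s_i = √(s[i,i]):
  s(A) = √(6.9667) = 2.6394
  s(B) = √(10.1667) = 3.1885

Step 3 — r_{ij} = s_{ij} / (s_i · s_j):
  r[A,A] = 1 (diagonal).
  r[A,B] = -5.3667 / (2.6394 · 3.1885) = -5.3667 / 8.4159 = -0.6377
  r[B,B] = 1 (diagonal).

R is symmetric with unit diagonal. Assembling:

R = [[1, -0.6377],
 [-0.6377, 1]]


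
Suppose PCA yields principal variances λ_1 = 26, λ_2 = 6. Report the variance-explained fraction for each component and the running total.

Step 1 — total variance = trace(Sigma) = Σ λ_i = 26 + 6 = 32.

Step 2 — fraction explained by component i = λ_i / Σ λ:
  PC1: 26/32 = 0.8125
  PC2: 6/32 = 0.1875

Step 3 — cumulative fraction after k components = (λ_1 + ... + λ_k) / Σ λ:
  k = 1: 26/32 = 0.8125
  k = 2: (26 + 6)/32 = 32/32 = 1

Summary (fraction, with percent):

explained: PC1 0.8125 (81.25%), PC2 0.1875 (18.75%);  cumulative: 0.8125, 1


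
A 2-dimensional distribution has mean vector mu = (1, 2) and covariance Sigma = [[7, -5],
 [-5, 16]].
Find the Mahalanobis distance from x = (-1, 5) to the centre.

Step 1 — centre the observation: (x - mu) = (-2, 3).

Step 2 — invert Sigma. det(Sigma) = 7·16 - (-5)² = 87.
  Sigma^{-1} = (1/det) · [[d, -b], [-b, a]] = [[0.1839, 0.0575],
 [0.0575, 0.0805]].

Step 3 — form the quadratic (x - mu)^T · Sigma^{-1} · (x - mu):
  Sigma^{-1} · (x - mu) = (-0.1954, 0.1264).
  (x - mu)^T · [Sigma^{-1} · (x - mu)] = (-2)·(-0.1954) + (3)·(0.1264) = 0.7701.

Step 4 — take square root: d = √(0.7701) ≈ 0.8776.

d(x, mu) = √(0.7701) ≈ 0.8776


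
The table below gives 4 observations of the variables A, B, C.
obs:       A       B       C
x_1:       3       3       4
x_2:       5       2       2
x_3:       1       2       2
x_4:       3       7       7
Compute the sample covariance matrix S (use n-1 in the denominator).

Step 1 — column means:
  mean(A) = (3 + 5 + 1 + 3) / 4 = 12/4 = 3
  mean(B) = (3 + 2 + 2 + 7) / 4 = 14/4 = 3.5
  mean(C) = (4 + 2 + 2 + 7) / 4 = 15/4 = 3.75

Step 2 — sample covariance S[i,j] = (1/(n-1)) · Σ_k (x_{k,i} - mean_i) · (x_{k,j} - mean_j), with n-1 = 3.
  S[A,A] = ((0)·(0) + (2)·(2) + (-2)·(-2) + (0)·(0)) / 3 = 8/3 = 2.6667
  S[A,B] = ((0)·(-0.5) + (2)·(-1.5) + (-2)·(-1.5) + (0)·(3.5)) / 3 = 0/3 = 0
  S[A,C] = ((0)·(0.25) + (2)·(-1.75) + (-2)·(-1.75) + (0)·(3.25)) / 3 = 0/3 = 0
  S[B,B] = ((-0.5)·(-0.5) + (-1.5)·(-1.5) + (-1.5)·(-1.5) + (3.5)·(3.5)) / 3 = 17/3 = 5.6667
  S[B,C] = ((-0.5)·(0.25) + (-1.5)·(-1.75) + (-1.5)·(-1.75) + (3.5)·(3.25)) / 3 = 16.5/3 = 5.5
  S[C,C] = ((0.25)·(0.25) + (-1.75)·(-1.75) + (-1.75)·(-1.75) + (3.25)·(3.25)) / 3 = 16.75/3 = 5.5833

S is symmetric (S[j,i] = S[i,j]). Assembling:

S = [[2.6667, 0, 0],
 [0, 5.6667, 5.5],
 [0, 5.5, 5.5833]]


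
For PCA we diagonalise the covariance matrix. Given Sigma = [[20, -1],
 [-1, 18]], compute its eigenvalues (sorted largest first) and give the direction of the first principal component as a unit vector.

Step 1 — characteristic polynomial of 2×2 Sigma:
  det(Sigma - λI) = λ² - trace · λ + det = 0.
  trace = 20 + 18 = 38, det = 20·18 - (-1)² = 359.
Step 2 — discriminant:
  Δ = trace² - 4·det = 1444 - 1436 = 8.
Step 3 — eigenvalues:
  λ = (trace ± √Δ)/2 = (38 ± 2.8284)/2,
  λ_1 = 20.4142,  λ_2 = 17.5858.

Step 4 — unit eigenvector for λ_1: solve (Sigma - λ_1 I)v = 0. First row:
  (20 - 20.4142)·v_x + (-1)·v_y = 0, i.e. (-0.4142)·v_x + (-1)·v_y = 0,
  so v ∝ (b, λ_1 - a) = (-1, 0.4142); multiply by -1 so the first entry is positive: u = (1, -0.4142).
  ||u|| = √((1)² + (-0.4142)²) = √(1.1716) ≈ 1.0824,
  v_1 = u/||u|| ≈ (0.9239, -0.3827) (||v_1|| = 1).

λ_1 = 20.4142,  λ_2 = 17.5858;  v_1 ≈ (0.9239, -0.3827)


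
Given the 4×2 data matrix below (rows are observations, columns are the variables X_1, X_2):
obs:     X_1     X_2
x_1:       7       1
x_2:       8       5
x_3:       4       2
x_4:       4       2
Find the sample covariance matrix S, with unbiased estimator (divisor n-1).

Step 1 — column means:
  mean(X_1) = (7 + 8 + 4 + 4) / 4 = 23/4 = 5.75
  mean(X_2) = (1 + 5 + 2 + 2) / 4 = 10/4 = 2.5

Step 2 — sample covariance S[i,j] = (1/(n-1)) · Σ_k (x_{k,i} - mean_i) · (x_{k,j} - mean_j), with n-1 = 3.
  S[X_1,X_1] = ((1.25)·(1.25) + (2.25)·(2.25) + (-1.75)·(-1.75) + (-1.75)·(-1.75)) / 3 = 12.75/3 = 4.25
  S[X_1,X_2] = ((1.25)·(-1.5) + (2.25)·(2.5) + (-1.75)·(-0.5) + (-1.75)·(-0.5)) / 3 = 5.5/3 = 1.8333
  S[X_2,X_2] = ((-1.5)·(-1.5) + (2.5)·(2.5) + (-0.5)·(-0.5) + (-0.5)·(-0.5)) / 3 = 9/3 = 3

S is symmetric (S[j,i] = S[i,j]). Assembling:

S = [[4.25, 1.8333],
 [1.8333, 3]]


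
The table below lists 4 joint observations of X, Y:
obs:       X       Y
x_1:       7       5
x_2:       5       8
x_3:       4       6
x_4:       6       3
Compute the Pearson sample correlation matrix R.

Step 1 — column means:
  mean(X) = (7 + 5 + 4 + 6) / 4 = 22/4 = 5.5
  mean(Y) = (5 + 8 + 6 + 3) / 4 = 22/4 = 5.5

Step 2 — sample variances and covariances s[i,j] = (1/(n-1)) · Σ_k (x_{k,i} - mean_i) · (x_{k,j} - mean_j), with n-1 = 3:
  s[X,X] = ((1.5)·(1.5) + (-0.5)·(-0.5) + (-1.5)·(-1.5) + (0.5)·(0.5)) / 3 = 5/3 = 1.6667
  s[X,Y] = ((1.5)·(-0.5) + (-0.5)·(2.5) + (-1.5)·(0.5) + (0.5)·(-2.5)) / 3 = -4/3 = -1.3333
  s[Y,Y] = ((-0.5)·(-0.5) + (2.5)·(2.5) + (0.5)·(0.5) + (-2.5)·(-2.5)) / 3 = 13/3 = 4.3333
  Sample standard deviations s_i = √(s[i,i]):
  s(X) = √(1.6667) = 1.291
  s(Y) = √(4.3333) = 2.0817

Step 3 — r_{ij} = s_{ij} / (s_i · s_j):
  r[X,X] = 1 (diagonal).
  r[X,Y] = -1.3333 / (1.291 · 2.0817) = -1.3333 / 2.6874 = -0.4961
  r[Y,Y] = 1 (diagonal).

R is symmetric with unit diagonal. Assembling:

R = [[1, -0.4961],
 [-0.4961, 1]]


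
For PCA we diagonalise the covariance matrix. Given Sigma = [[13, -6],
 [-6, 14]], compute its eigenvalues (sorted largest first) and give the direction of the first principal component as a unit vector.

Step 1 — characteristic polynomial of 2×2 Sigma:
  det(Sigma - λI) = λ² - trace · λ + det = 0.
  trace = 13 + 14 = 27, det = 13·14 - (-6)² = 146.
Step 2 — discriminant:
  Δ = trace² - 4·det = 729 - 584 = 145.
Step 3 — eigenvalues:
  λ = (trace ± √Δ)/2 = (27 ± 12.0416)/2,
  λ_1 = 19.5208,  λ_2 = 7.4792.

Step 4 — unit eigenvector for λ_1: solve (Sigma - λ_1 I)v = 0. First row:
  (13 - 19.5208)·v_x + (-6)·v_y = 0, i.e. (-6.5208)·v_x + (-6)·v_y = 0,
  so v ∝ (b, λ_1 - a) = (-6, 6.5208); multiply by -1 so the first entry is positive: u = (6, -6.5208).
  ||u|| = √((6)² + (-6.5208)²) = √(78.5208) ≈ 8.8612,
  v_1 = u/||u|| ≈ (0.6771, -0.7359) (||v_1|| = 1).

λ_1 = 19.5208,  λ_2 = 7.4792;  v_1 ≈ (0.6771, -0.7359)


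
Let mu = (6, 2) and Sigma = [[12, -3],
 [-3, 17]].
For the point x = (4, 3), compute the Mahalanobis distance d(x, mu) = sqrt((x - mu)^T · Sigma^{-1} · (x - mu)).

Step 1 — centre the observation: (x - mu) = (-2, 1).

Step 2 — invert Sigma. det(Sigma) = 12·17 - (-3)² = 195.
  Sigma^{-1} = (1/det) · [[d, -b], [-b, a]] = [[0.0872, 0.0154],
 [0.0154, 0.0615]].

Step 3 — form the quadratic (x - mu)^T · Sigma^{-1} · (x - mu):
  Sigma^{-1} · (x - mu) = (-0.159, 0.0308).
  (x - mu)^T · [Sigma^{-1} · (x - mu)] = (-2)·(-0.159) + (1)·(0.0308) = 0.3487.

Step 4 — take square root: d = √(0.3487) ≈ 0.5905.

d(x, mu) = √(0.3487) ≈ 0.5905


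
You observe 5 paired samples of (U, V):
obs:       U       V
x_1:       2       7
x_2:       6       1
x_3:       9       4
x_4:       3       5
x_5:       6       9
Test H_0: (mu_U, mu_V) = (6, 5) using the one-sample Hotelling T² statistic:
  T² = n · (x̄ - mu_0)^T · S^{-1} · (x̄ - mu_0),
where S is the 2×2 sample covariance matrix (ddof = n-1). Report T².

Step 1 — sample mean vector:
  mean(U) = (2 + 6 + 9 + 3 + 6) / 5 = 26/5 = 5.2
  mean(V) = (7 + 1 + 4 + 5 + 9) / 5 = 26/5 = 5.2
  x̄ = (5.2, 5.2),  deviation x̄ - mu_0 = (5.2, 5.2) - (6, 5) = (-0.8, 0.2).

Step 2 — sample covariance matrix, S[i,j] = (1/(n-1)) · Σ_k (x_{k,i} - mean_i) · (x_{k,j} - mean_j), divisor n-1 = 4:
  S[U,U] = ((-3.2)·(-3.2) + (0.8)·(0.8) + (3.8)·(3.8) + (-2.2)·(-2.2) + (0.8)·(0.8)) / 4 = 30.8/4 = 7.7
  S[U,V] = ((-3.2)·(1.8) + (0.8)·(-4.2) + (3.8)·(-1.2) + (-2.2)·(-0.2) + (0.8)·(3.8)) / 4 = -10.2/4 = -2.55
  S[V,V] = ((1.8)·(1.8) + (-4.2)·(-4.2) + (-1.2)·(-1.2) + (-0.2)·(-0.2) + (3.8)·(3.8)) / 4 = 36.8/4 = 9.2
  S = [[7.7, -2.55],
 [-2.55, 9.2]].

Step 3 — invert S. det(S) = 7.7·9.2 - (-2.55)² = 64.3375.
  S^{-1} = (1/det) · [[d, -b], [-b, a]] = [[0.143, 0.0396],
 [0.0396, 0.1197]].

Step 4 — quadratic form (x̄ - mu_0)^T · S^{-1} · (x̄ - mu_0):
  S^{-1} · (x̄ - mu_0) = (-0.1065, -0.0078),
  (x̄ - mu_0)^T · [...] = (-0.8)·(-0.1065) + (0.2)·(-0.0078) = 0.0836.

Step 5 — scale by n: T² = 5 · 0.0836 = 0.4181.

T² ≈ 0.4181


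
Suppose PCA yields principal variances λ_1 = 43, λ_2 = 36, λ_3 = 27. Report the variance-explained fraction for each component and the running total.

Step 1 — total variance = trace(Sigma) = Σ λ_i = 43 + 36 + 27 = 106.

Step 2 — fraction explained by component i = λ_i / Σ λ:
  PC1: 43/106 = 0.4057
  PC2: 36/106 = 0.3396
  PC3: 27/106 = 0.2547

Step 3 — cumulative fraction after k components = (λ_1 + ... + λ_k) / Σ λ:
  k = 1: 43/106 = 0.4057
  k = 2: (43 + 36)/106 = 79/106 = 0.7453
  k = 3: (43 + 36 + 27)/106 = 106/106 = 1

Summary (fraction, with percent):

explained: PC1 0.4057 (40.57%), PC2 0.3396 (33.96%), PC3 0.2547 (25.47%);  cumulative: 0.4057, 0.7453, 1


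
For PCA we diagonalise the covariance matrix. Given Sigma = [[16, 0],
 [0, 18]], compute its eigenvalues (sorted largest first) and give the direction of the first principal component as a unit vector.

Step 1 — characteristic polynomial of 2×2 Sigma:
  det(Sigma - λI) = λ² - trace · λ + det = 0.
  trace = 16 + 18 = 34, det = 16·18 - (0)² = 288.
Step 2 — discriminant:
  Δ = trace² - 4·det = 1156 - 1152 = 4.
Step 3 — eigenvalues:
  λ = (trace ± √Δ)/2 = (34 ± 2)/2,
  λ_1 = 18,  λ_2 = 16.

Step 4 — unit eigenvector for λ_1: Sigma is diagonal, so its eigenvectors are the coordinate axes. λ_1 = 18 is the diagonal entry on the second coordinate axis, hence
  v_1 = (0, 1) (||v_1|| = 1).

λ_1 = 18,  λ_2 = 16;  v_1 ≈ (0, 1)


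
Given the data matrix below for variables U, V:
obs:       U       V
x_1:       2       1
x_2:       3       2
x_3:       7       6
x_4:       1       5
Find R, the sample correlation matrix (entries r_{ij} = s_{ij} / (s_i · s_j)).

Step 1 — column means:
  mean(U) = (2 + 3 + 7 + 1) / 4 = 13/4 = 3.25
  mean(V) = (1 + 2 + 6 + 5) / 4 = 14/4 = 3.5

Step 2 — sample variances and covariances s[i,j] = (1/(n-1)) · Σ_k (x_{k,i} - mean_i) · (x_{k,j} - mean_j), with n-1 = 3:
  s[U,U] = ((-1.25)·(-1.25) + (-0.25)·(-0.25) + (3.75)·(3.75) + (-2.25)·(-2.25)) / 3 = 20.75/3 = 6.9167
  s[U,V] = ((-1.25)·(-2.5) + (-0.25)·(-1.5) + (3.75)·(2.5) + (-2.25)·(1.5)) / 3 = 9.5/3 = 3.1667
  s[V,V] = ((-2.5)·(-2.5) + (-1.5)·(-1.5) + (2.5)·(2.5) + (1.5)·(1.5)) / 3 = 17/3 = 5.6667
  Sample standard deviations s_i = √(s[i,i]):
  s(U) = √(6.9167) = 2.63
  s(V) = √(5.6667) = 2.3805

Step 3 — r_{ij} = s_{ij} / (s_i · s_j):
  r[U,U] = 1 (diagonal).
  r[U,V] = 3.1667 / (2.63 · 2.3805) = 3.1667 / 6.2605 = 0.5058
  r[V,V] = 1 (diagonal).

R is symmetric with unit diagonal. Assembling:

R = [[1, 0.5058],
 [0.5058, 1]]


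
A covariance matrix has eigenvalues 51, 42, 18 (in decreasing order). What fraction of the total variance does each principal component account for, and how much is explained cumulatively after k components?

Step 1 — total variance = trace(Sigma) = Σ λ_i = 51 + 42 + 18 = 111.

Step 2 — fraction explained by component i = λ_i / Σ λ:
  PC1: 51/111 = 0.4595
  PC2: 42/111 = 0.3784
  PC3: 18/111 = 0.1622

Step 3 — cumulative fraction after k components = (λ_1 + ... + λ_k) / Σ λ:
  k = 1: 51/111 = 0.4595
  k = 2: (51 + 42)/111 = 93/111 = 0.8378
  k = 3: (51 + 42 + 18)/111 = 111/111 = 1

Summary (fraction, with percent):

explained: PC1 0.4595 (45.95%), PC2 0.3784 (37.84%), PC3 0.1622 (16.22%);  cumulative: 0.4595, 0.8378, 1


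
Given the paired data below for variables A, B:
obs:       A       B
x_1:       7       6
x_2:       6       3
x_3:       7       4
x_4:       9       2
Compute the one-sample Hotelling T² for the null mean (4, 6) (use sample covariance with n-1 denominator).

Step 1 — sample mean vector:
  mean(A) = (7 + 6 + 7 + 9) / 4 = 29/4 = 7.25
  mean(B) = (6 + 3 + 4 + 2) / 4 = 15/4 = 3.75
  x̄ = (7.25, 3.75),  deviation x̄ - mu_0 = (7.25, 3.75) - (4, 6) = (3.25, -2.25).

Step 2 — sample covariance matrix, S[i,j] = (1/(n-1)) · Σ_k (x_{k,i} - mean_i) · (x_{k,j} - mean_j), divisor n-1 = 3:
  S[A,A] = ((-0.25)·(-0.25) + (-1.25)·(-1.25) + (-0.25)·(-0.25) + (1.75)·(1.75)) / 3 = 4.75/3 = 1.5833
  S[A,B] = ((-0.25)·(2.25) + (-1.25)·(-0.75) + (-0.25)·(0.25) + (1.75)·(-1.75)) / 3 = -2.75/3 = -0.9167
  S[B,B] = ((2.25)·(2.25) + (-0.75)·(-0.75) + (0.25)·(0.25) + (-1.75)·(-1.75)) / 3 = 8.75/3 = 2.9167
  S = [[1.5833, -0.9167],
 [-0.9167, 2.9167]].

Step 3 — invert S. det(S) = 1.5833·2.9167 - (-0.9167)² = 3.7778.
  S^{-1} = (1/det) · [[d, -b], [-b, a]] = [[0.7721, 0.2426],
 [0.2426, 0.4191]].

Step 4 — quadratic form (x̄ - mu_0)^T · S^{-1} · (x̄ - mu_0):
  S^{-1} · (x̄ - mu_0) = (1.9632, -0.1544),
  (x̄ - mu_0)^T · [...] = (3.25)·(1.9632) + (-2.25)·(-0.1544) = 6.7279.

Step 5 — scale by n: T² = 4 · 6.7279 = 26.9118.

T² ≈ 26.9118


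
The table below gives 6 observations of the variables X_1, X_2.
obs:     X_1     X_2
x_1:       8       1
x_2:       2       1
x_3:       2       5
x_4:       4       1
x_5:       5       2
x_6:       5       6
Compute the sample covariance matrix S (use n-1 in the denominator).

Step 1 — column means:
  mean(X_1) = (8 + 2 + 2 + 4 + 5 + 5) / 6 = 26/6 = 4.3333
  mean(X_2) = (1 + 1 + 5 + 1 + 2 + 6) / 6 = 16/6 = 2.6667

Step 2 — sample covariance S[i,j] = (1/(n-1)) · Σ_k (x_{k,i} - mean_i) · (x_{k,j} - mean_j), with n-1 = 5.
  S[X_1,X_1] = ((3.6667)·(3.6667) + (-2.3333)·(-2.3333) + (-2.3333)·(-2.3333) + (-0.3333)·(-0.3333) + (0.6667)·(0.6667) + (0.6667)·(0.6667)) / 5 = 25.3333/5 = 5.0667
  S[X_1,X_2] = ((3.6667)·(-1.6667) + (-2.3333)·(-1.6667) + (-2.3333)·(2.3333) + (-0.3333)·(-1.6667) + (0.6667)·(-0.6667) + (0.6667)·(3.3333)) / 5 = -5.3333/5 = -1.0667
  S[X_2,X_2] = ((-1.6667)·(-1.6667) + (-1.6667)·(-1.6667) + (2.3333)·(2.3333) + (-1.6667)·(-1.6667) + (-0.6667)·(-0.6667) + (3.3333)·(3.3333)) / 5 = 25.3333/5 = 5.0667

S is symmetric (S[j,i] = S[i,j]). Assembling:

S = [[5.0667, -1.0667],
 [-1.0667, 5.0667]]


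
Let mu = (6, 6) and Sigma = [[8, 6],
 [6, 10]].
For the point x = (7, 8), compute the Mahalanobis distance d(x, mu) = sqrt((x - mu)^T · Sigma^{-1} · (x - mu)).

Step 1 — centre the observation: (x - mu) = (1, 2).

Step 2 — invert Sigma. det(Sigma) = 8·10 - (6)² = 44.
  Sigma^{-1} = (1/det) · [[d, -b], [-b, a]] = [[0.2273, -0.1364],
 [-0.1364, 0.1818]].

Step 3 — form the quadratic (x - mu)^T · Sigma^{-1} · (x - mu):
  Sigma^{-1} · (x - mu) = (-0.0455, 0.2273).
  (x - mu)^T · [Sigma^{-1} · (x - mu)] = (1)·(-0.0455) + (2)·(0.2273) = 0.4091.

Step 4 — take square root: d = √(0.4091) ≈ 0.6396.

d(x, mu) = √(0.4091) ≈ 0.6396


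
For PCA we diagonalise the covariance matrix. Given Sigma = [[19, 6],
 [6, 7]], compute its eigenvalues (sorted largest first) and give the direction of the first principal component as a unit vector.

Step 1 — characteristic polynomial of 2×2 Sigma:
  det(Sigma - λI) = λ² - trace · λ + det = 0.
  trace = 19 + 7 = 26, det = 19·7 - (6)² = 97.
Step 2 — discriminant:
  Δ = trace² - 4·det = 676 - 388 = 288.
Step 3 — eigenvalues:
  λ = (trace ± √Δ)/2 = (26 ± 16.9706)/2,
  λ_1 = 21.4853,  λ_2 = 4.5147.

Step 4 — unit eigenvector for λ_1: solve (Sigma - λ_1 I)v = 0. First row:
  (19 - 21.4853)·v_x + (6)·v_y = 0, i.e. (-2.4853)·v_x + (6)·v_y = 0,
  so v ∝ (b, λ_1 - a) = (6, 2.4853) = u.
  ||u|| = √((6)² + (2.4853)²) = √(42.1766) ≈ 6.4944,
  v_1 = u/||u|| ≈ (0.9239, 0.3827) (||v_1|| = 1).

λ_1 = 21.4853,  λ_2 = 4.5147;  v_1 ≈ (0.9239, 0.3827)


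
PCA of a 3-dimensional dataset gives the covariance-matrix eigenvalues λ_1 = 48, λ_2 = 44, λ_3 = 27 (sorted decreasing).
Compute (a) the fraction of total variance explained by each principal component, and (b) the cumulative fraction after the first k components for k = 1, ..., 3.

Step 1 — total variance = trace(Sigma) = Σ λ_i = 48 + 44 + 27 = 119.

Step 2 — fraction explained by component i = λ_i / Σ λ:
  PC1: 48/119 = 0.4034
  PC2: 44/119 = 0.3697
  PC3: 27/119 = 0.2269

Step 3 — cumulative fraction after k components = (λ_1 + ... + λ_k) / Σ λ:
  k = 1: 48/119 = 0.4034
  k = 2: (48 + 44)/119 = 92/119 = 0.7731
  k = 3: (48 + 44 + 27)/119 = 119/119 = 1

Summary (fraction, with percent):

explained: PC1 0.4034 (40.34%), PC2 0.3697 (36.97%), PC3 0.2269 (22.69%);  cumulative: 0.4034, 0.7731, 1


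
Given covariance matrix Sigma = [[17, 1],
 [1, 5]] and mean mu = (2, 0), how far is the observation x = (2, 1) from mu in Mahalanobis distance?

Step 1 — centre the observation: (x - mu) = (0, 1).

Step 2 — invert Sigma. det(Sigma) = 17·5 - (1)² = 84.
  Sigma^{-1} = (1/det) · [[d, -b], [-b, a]] = [[0.0595, -0.0119],
 [-0.0119, 0.2024]].

Step 3 — form the quadratic (x - mu)^T · Sigma^{-1} · (x - mu):
  Sigma^{-1} · (x - mu) = (-0.0119, 0.2024).
  (x - mu)^T · [Sigma^{-1} · (x - mu)] = (0)·(-0.0119) + (1)·(0.2024) = 0.2024.

Step 4 — take square root: d = √(0.2024) ≈ 0.4499.

d(x, mu) = √(0.2024) ≈ 0.4499


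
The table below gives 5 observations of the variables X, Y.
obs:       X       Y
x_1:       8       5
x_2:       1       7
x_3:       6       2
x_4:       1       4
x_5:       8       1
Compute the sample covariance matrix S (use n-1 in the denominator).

Step 1 — column means:
  mean(X) = (8 + 1 + 6 + 1 + 8) / 5 = 24/5 = 4.8
  mean(Y) = (5 + 7 + 2 + 4 + 1) / 5 = 19/5 = 3.8

Step 2 — sample covariance S[i,j] = (1/(n-1)) · Σ_k (x_{k,i} - mean_i) · (x_{k,j} - mean_j), with n-1 = 4.
  S[X,X] = ((3.2)·(3.2) + (-3.8)·(-3.8) + (1.2)·(1.2) + (-3.8)·(-3.8) + (3.2)·(3.2)) / 4 = 50.8/4 = 12.7
  S[X,Y] = ((3.2)·(1.2) + (-3.8)·(3.2) + (1.2)·(-1.8) + (-3.8)·(0.2) + (3.2)·(-2.8)) / 4 = -20.2/4 = -5.05
  S[Y,Y] = ((1.2)·(1.2) + (3.2)·(3.2) + (-1.8)·(-1.8) + (0.2)·(0.2) + (-2.8)·(-2.8)) / 4 = 22.8/4 = 5.7

S is symmetric (S[j,i] = S[i,j]). Assembling:

S = [[12.7, -5.05],
 [-5.05, 5.7]]


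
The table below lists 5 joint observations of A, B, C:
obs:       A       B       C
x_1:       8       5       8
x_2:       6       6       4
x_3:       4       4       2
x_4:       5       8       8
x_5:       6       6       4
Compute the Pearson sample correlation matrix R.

Step 1 — column means:
  mean(A) = (8 + 6 + 4 + 5 + 6) / 5 = 29/5 = 5.8
  mean(B) = (5 + 6 + 4 + 8 + 6) / 5 = 29/5 = 5.8
  mean(C) = (8 + 4 + 2 + 8 + 4) / 5 = 26/5 = 5.2

Step 2 — sample variances and covariances s[i,j] = (1/(n-1)) · Σ_k (x_{k,i} - mean_i) · (x_{k,j} - mean_j), with n-1 = 4:
  s[A,A] = ((2.2)·(2.2) + (0.2)·(0.2) + (-1.8)·(-1.8) + (-0.8)·(-0.8) + (0.2)·(0.2)) / 4 = 8.8/4 = 2.2
  s[A,B] = ((2.2)·(-0.8) + (0.2)·(0.2) + (-1.8)·(-1.8) + (-0.8)·(2.2) + (0.2)·(0.2)) / 4 = -0.2/4 = -0.05
  s[A,C] = ((2.2)·(2.8) + (0.2)·(-1.2) + (-1.8)·(-3.2) + (-0.8)·(2.8) + (0.2)·(-1.2)) / 4 = 9.2/4 = 2.3
  s[B,B] = ((-0.8)·(-0.8) + (0.2)·(0.2) + (-1.8)·(-1.8) + (2.2)·(2.2) + (0.2)·(0.2)) / 4 = 8.8/4 = 2.2
  s[B,C] = ((-0.8)·(2.8) + (0.2)·(-1.2) + (-1.8)·(-3.2) + (2.2)·(2.8) + (0.2)·(-1.2)) / 4 = 9.2/4 = 2.3
  s[C,C] = ((2.8)·(2.8) + (-1.2)·(-1.2) + (-3.2)·(-3.2) + (2.8)·(2.8) + (-1.2)·(-1.2)) / 4 = 28.8/4 = 7.2
  Sample standard deviations s_i = √(s[i,i]):
  s(A) = √(2.2) = 1.4832
  s(B) = √(2.2) = 1.4832
  s(C) = √(7.2) = 2.6833

Step 3 — r_{ij} = s_{ij} / (s_i · s_j):
  r[A,A] = 1 (diagonal).
  r[A,B] = -0.05 / (1.4832 · 1.4832) = -0.05 / 2.2 = -0.0227
  r[A,C] = 2.3 / (1.4832 · 2.6833) = 2.3 / 3.9799 = 0.5779
  r[B,B] = 1 (diagonal).
  r[B,C] = 2.3 / (1.4832 · 2.6833) = 2.3 / 3.9799 = 0.5779
  r[C,C] = 1 (diagonal).

R is symmetric with unit diagonal. Assembling:

R = [[1, -0.0227, 0.5779],
 [-0.0227, 1, 0.5779],
 [0.5779, 0.5779, 1]]


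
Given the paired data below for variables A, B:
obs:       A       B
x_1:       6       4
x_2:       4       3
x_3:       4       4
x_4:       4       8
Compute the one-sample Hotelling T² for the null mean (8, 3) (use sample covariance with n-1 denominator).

Step 1 — sample mean vector:
  mean(A) = (6 + 4 + 4 + 4) / 4 = 18/4 = 4.5
  mean(B) = (4 + 3 + 4 + 8) / 4 = 19/4 = 4.75
  x̄ = (4.5, 4.75),  deviation x̄ - mu_0 = (4.5, 4.75) - (8, 3) = (-3.5, 1.75).

Step 2 — sample covariance matrix, S[i,j] = (1/(n-1)) · Σ_k (x_{k,i} - mean_i) · (x_{k,j} - mean_j), divisor n-1 = 3:
  S[A,A] = ((1.5)·(1.5) + (-0.5)·(-0.5) + (-0.5)·(-0.5) + (-0.5)·(-0.5)) / 3 = 3/3 = 1
  S[A,B] = ((1.5)·(-0.75) + (-0.5)·(-1.75) + (-0.5)·(-0.75) + (-0.5)·(3.25)) / 3 = -1.5/3 = -0.5
  S[B,B] = ((-0.75)·(-0.75) + (-1.75)·(-1.75) + (-0.75)·(-0.75) + (3.25)·(3.25)) / 3 = 14.75/3 = 4.9167
  S = [[1, -0.5],
 [-0.5, 4.9167]].

Step 3 — invert S. det(S) = 1·4.9167 - (-0.5)² = 4.6667.
  S^{-1} = (1/det) · [[d, -b], [-b, a]] = [[1.0536, 0.1071],
 [0.1071, 0.2143]].

Step 4 — quadratic form (x̄ - mu_0)^T · S^{-1} · (x̄ - mu_0):
  S^{-1} · (x̄ - mu_0) = (-3.5, 0),
  (x̄ - mu_0)^T · [...] = (-3.5)·(-3.5) + (1.75)·(0) = 12.25.

Step 5 — scale by n: T² = 4 · 12.25 = 49.

T² ≈ 49
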